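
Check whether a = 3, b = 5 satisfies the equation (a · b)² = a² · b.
Substituting a = 3, b = 5:

LHS = (3 · 5)² = 225
RHS = 3² · 5 = 45

LHS ≠ RHS, so the equation does not hold at this point.

Answer: Fails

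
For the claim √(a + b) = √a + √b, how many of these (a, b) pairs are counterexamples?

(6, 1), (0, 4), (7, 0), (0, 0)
Testing each pair:
(6, 1): LHS = √(7) ≈ 2.646, RHS = 1 + √(6) ≈ 3.449 → counterexample
(0, 4): LHS = 2, RHS = 2 → satisfies claim
(7, 0): LHS = √(7) ≈ 2.646, RHS = √(7) ≈ 2.646 → satisfies claim
(0, 0): LHS = 0, RHS = 0 → satisfies claim

That makes 1 counterexample.

Answer: 1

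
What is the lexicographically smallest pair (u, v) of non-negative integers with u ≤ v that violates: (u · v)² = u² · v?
(u, v) = (1, 2)

At (0, 3): both sides equal 0, so it holds there.

Substituting (1, 2) into the claim:
LHS = (1 · 2)² = 4
RHS = 1² · 2 = 2

Since LHS ≠ RHS, this pair disproves the claim, and no lexicographically smaller pair (u ≤ v, non-negative integers) does.

For instance (3, 3) is also a counterexample (LHS = 81, RHS = 27), but it's lexicographically larger.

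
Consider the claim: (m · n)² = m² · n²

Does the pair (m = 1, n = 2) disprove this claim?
No

Substituting m = 1, n = 2:
LHS = (1 · 2)² = 4
RHS = 1² · 2² = 4

The sides agree, so this pair does not disprove the claim.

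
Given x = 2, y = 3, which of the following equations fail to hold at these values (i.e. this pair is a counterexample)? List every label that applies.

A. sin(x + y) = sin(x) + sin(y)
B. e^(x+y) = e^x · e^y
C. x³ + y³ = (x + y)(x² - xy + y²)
A

Evaluating each claim at the given values:
A. LHS = sin(5) ≈ -0.9589, RHS = sin(3) + sin(2) ≈ 1.05 → fails here (LHS ≠ RHS)
B. LHS = e^5 ≈ 148.4, RHS = e^5 ≈ 148.4 → holds here (LHS = RHS)
C. LHS = 35, RHS = 35 → holds here (LHS = RHS)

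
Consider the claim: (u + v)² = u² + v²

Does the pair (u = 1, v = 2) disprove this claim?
Substituting u = 1, v = 2:
LHS = (1 + 2)² = 9
RHS = 1² + 2² = 5

Since LHS ≠ RHS, this pair disproves the claim.

Answer: Yes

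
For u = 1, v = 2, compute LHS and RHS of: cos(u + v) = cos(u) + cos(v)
LHS = cos(1 + 2) = cos(3) ≈ -0.99
RHS = cos(1) + cos(2) ≈ 0.1242

LHS ≠ RHS (they differ by about 1.114), so the equation does not hold here.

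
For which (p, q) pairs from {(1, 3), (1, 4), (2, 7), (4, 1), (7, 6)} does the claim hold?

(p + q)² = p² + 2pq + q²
Testing each pair:
(1, 3): LHS = 16, RHS = 16 → holds
(1, 4): LHS = 25, RHS = 25 → holds
(2, 7): LHS = 81, RHS = 81 → holds
(4, 1): LHS = 25, RHS = 25 → holds
(7, 6): LHS = 169, RHS = 169 → holds

Every pair satisfies the claim.

Answer: All pairs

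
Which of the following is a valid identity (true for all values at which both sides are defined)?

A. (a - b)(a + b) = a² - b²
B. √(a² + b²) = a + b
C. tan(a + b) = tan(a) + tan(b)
A: holds — e.g. at (1, 3), both sides equal -8.
B: fails at (6, 7) — LHS = √(85) ≈ 9.22, RHS = 13.
C: fails at (1, 3) — LHS = tan(4) ≈ 1.158, RHS = tan(3) + tan(1) ≈ 1.415.

Answer: A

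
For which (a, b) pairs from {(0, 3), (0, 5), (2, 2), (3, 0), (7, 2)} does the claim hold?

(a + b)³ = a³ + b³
(0, 3), (0, 5), (3, 0)

Testing each pair:
(0, 3): LHS = 27, RHS = 27 → holds
(0, 5): LHS = 125, RHS = 125 → holds
(2, 2): LHS = 64, RHS = 16 → fails
(3, 0): LHS = 27, RHS = 27 → holds
(7, 2): LHS = 729, RHS = 351 → fails

3 of 5 pairs satisfy the claim.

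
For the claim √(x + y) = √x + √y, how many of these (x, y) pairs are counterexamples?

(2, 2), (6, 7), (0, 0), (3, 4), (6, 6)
Testing each pair:
(2, 2): LHS = 2, RHS = 2·√(2) ≈ 2.828 → counterexample
(6, 7): LHS = √(13) ≈ 3.606, RHS = √(6) + √(7) ≈ 5.095 → counterexample
(0, 0): LHS = 0, RHS = 0 → satisfies claim
(3, 4): LHS = √(7) ≈ 2.646, RHS = √(3) + 2 ≈ 3.732 → counterexample
(6, 6): LHS = 2·√(3) ≈ 3.464, RHS = 2·√(6) ≈ 4.899 → counterexample

That makes 4 counterexamples.

Answer: 4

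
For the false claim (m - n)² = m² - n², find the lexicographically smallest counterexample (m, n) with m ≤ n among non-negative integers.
Substituting (0, 1) into the claim:
LHS = (0 - 1)² = 1
RHS = 0² - 1² = -1

Since LHS ≠ RHS, this pair disproves the claim, and no lexicographically smaller pair (m ≤ n, non-negative integers) does.

For instance (2, 3) is also a counterexample (LHS = 1, RHS = -5), but it's lexicographically larger.

Answer: (m, n) = (0, 1)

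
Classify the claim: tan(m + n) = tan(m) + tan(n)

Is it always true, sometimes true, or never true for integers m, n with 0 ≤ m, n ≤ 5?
Sometimes true

It holds at (m, n) = (3, 0) (both sides equal tan(3) ≈ -0.1425), but fails at (m, n) = (2, 2) (LHS = tan(4) ≈ 1.158, RHS = 2·tan(2) ≈ -4.37).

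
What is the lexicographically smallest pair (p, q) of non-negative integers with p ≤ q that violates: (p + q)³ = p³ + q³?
(p, q) = (1, 1)

At (0, 0): both sides equal 0, so it holds there.
At (0, 1): both sides equal 1, so it holds there.

Substituting (1, 1) into the claim:
LHS = (1 + 1)³ = 8
RHS = 1³ + 1³ = 2

Since LHS ≠ RHS, this pair disproves the claim, and no lexicographically smaller pair (p ≤ q, non-negative integers) does.

For instance (2, 5) is also a counterexample (LHS = 343, RHS = 133), but it's lexicographically larger.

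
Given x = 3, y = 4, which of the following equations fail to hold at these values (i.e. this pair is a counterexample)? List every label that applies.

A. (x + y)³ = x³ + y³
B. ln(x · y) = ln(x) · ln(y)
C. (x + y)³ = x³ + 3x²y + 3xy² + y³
A, B

Evaluating each claim at the given values:
A. LHS = 343, RHS = 91 → fails here (LHS ≠ RHS)
B. LHS = ln(12) ≈ 2.485, RHS = ln(3)·ln(4) ≈ 1.523 → fails here (LHS ≠ RHS)
C. LHS = 343, RHS = 343 → holds here (LHS = RHS)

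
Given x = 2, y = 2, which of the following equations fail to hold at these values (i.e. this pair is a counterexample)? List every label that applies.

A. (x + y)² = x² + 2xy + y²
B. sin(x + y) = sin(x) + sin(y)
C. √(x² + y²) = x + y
B, C

Evaluating each claim at the given values:
A. LHS = 16, RHS = 16 → holds here (LHS = RHS)
B. LHS = sin(4) ≈ -0.7568, RHS = 2·sin(2) ≈ 1.819 → fails here (LHS ≠ RHS)
C. LHS = 2·√(2) ≈ 2.828, RHS = 4 → fails here (LHS ≠ RHS)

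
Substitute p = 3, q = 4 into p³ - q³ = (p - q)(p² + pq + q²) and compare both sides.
LHS = 3³ - 4³ = -37
RHS = (3 - 4)(3² + 3·4 + 4²) = -37

LHS = RHS: the two sides agree.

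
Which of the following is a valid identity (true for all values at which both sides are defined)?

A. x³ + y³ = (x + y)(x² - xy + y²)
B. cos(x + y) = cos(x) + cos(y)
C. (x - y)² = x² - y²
A

A: holds — e.g. at (1, 1), both sides equal 2.
B: fails at (2, 7) — LHS = cos(9) ≈ -0.9111, RHS = cos(2) + cos(7) ≈ 0.3378.
C: fails at (2, 3) — LHS = 1, RHS = -5.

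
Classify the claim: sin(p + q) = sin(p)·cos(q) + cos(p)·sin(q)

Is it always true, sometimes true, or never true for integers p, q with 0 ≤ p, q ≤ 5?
The identity holds for every pair in the range. For instance at (p, q) = (2, 1): both sides equal sin(3) ≈ 0.1411.

Answer: Always true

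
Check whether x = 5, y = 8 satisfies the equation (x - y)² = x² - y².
Substituting x = 5, y = 8:

LHS = (5 - 8)² = 9
RHS = 5² - 8² = -39

LHS ≠ RHS, so the equation does not hold at this point.

Answer: Fails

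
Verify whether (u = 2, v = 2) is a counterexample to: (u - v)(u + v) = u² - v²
No

Substituting u = 2, v = 2:
LHS = (2 - 2)(2 + 2) = 0
RHS = 2² - 2² = 0

The sides agree, so this pair does not disprove the claim.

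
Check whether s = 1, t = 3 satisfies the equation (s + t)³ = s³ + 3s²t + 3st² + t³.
Holds

Substituting s = 1, t = 3:

LHS = (1 + 3)³ = 64
RHS = 1³ + 3·1²·3 + 3·1·3² + 3³ = 64

LHS = RHS, so the equation holds at this point.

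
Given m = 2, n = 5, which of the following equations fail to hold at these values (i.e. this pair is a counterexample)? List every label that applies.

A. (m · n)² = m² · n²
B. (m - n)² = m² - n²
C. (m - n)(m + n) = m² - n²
B

Evaluating each claim at the given values:
A. LHS = 100, RHS = 100 → holds here (LHS = RHS)
B. LHS = 9, RHS = -21 → fails here (LHS ≠ RHS)
C. LHS = -21, RHS = -21 → holds here (LHS = RHS)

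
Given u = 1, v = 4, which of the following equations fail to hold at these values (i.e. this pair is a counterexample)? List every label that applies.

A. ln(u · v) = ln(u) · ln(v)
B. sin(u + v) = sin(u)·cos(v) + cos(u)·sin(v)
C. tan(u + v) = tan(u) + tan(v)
Evaluating each claim at the given values:
A. LHS = ln(4) ≈ 1.386, RHS = 0 → fails here (LHS ≠ RHS)
B. LHS = sin(5) ≈ -0.9589, RHS = sin(1)·cos(4) + sin(4)·cos(1) ≈ -0.9589 → holds here (LHS = RHS)
C. LHS = tan(5) ≈ -3.381, RHS = tan(4) + tan(1) ≈ 2.715 → fails here (LHS ≠ RHS)

Answer: A, C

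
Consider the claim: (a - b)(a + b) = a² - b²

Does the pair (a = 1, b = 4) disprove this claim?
Substituting a = 1, b = 4:
LHS = (1 - 4)(1 + 4) = -15
RHS = 1² - 4² = -15

The sides agree, so this pair does not disprove the claim.

Answer: No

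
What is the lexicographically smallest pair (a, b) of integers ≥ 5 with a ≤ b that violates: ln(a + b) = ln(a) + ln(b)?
(a, b) = (5, 5)

Substituting (5, 5) into the claim:
LHS = ln(5 + 5) = ln(10) ≈ 2.303
RHS = ln(5) + ln(5) = 2·ln(5) ≈ 3.219

Since LHS ≠ RHS, this pair disproves the claim, and no lexicographically smaller pair (a ≤ b, integers ≥ 5) does.

For instance (8, 10) is also a counterexample (LHS = ln(18) ≈ 2.89, RHS = ln(8) + ln(10) ≈ 4.382), but it's lexicographically larger.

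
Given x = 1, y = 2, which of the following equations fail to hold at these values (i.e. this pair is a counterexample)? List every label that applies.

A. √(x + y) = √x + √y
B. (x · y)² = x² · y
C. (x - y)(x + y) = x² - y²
A, B

Evaluating each claim at the given values:
A. LHS = √(3) ≈ 1.732, RHS = 1 + √(2) ≈ 2.414 → fails here (LHS ≠ RHS)
B. LHS = 4, RHS = 2 → fails here (LHS ≠ RHS)
C. LHS = -3, RHS = -3 → holds here (LHS = RHS)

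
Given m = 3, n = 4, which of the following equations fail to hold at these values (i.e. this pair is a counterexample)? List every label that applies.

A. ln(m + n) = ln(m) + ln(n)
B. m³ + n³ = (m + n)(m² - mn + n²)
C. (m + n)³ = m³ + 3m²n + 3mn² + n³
A

Evaluating each claim at the given values:
A. LHS = ln(7) ≈ 1.946, RHS = ln(3) + ln(4) ≈ 2.485 → fails here (LHS ≠ RHS)
B. LHS = 91, RHS = 91 → holds here (LHS = RHS)
C. LHS = 343, RHS = 343 → holds here (LHS = RHS)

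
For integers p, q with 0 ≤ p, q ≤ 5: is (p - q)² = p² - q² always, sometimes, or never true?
It holds at (p, q) = (2, 0) (both sides equal 4), but fails at (p, q) = (0, 3) (LHS = 9, RHS = -9).

Answer: Sometimes true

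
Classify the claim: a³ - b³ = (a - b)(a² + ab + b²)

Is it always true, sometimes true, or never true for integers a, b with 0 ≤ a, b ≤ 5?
Always true

The identity holds for every pair in the range. For instance at (a, b) = (1, 2): both sides equal -7.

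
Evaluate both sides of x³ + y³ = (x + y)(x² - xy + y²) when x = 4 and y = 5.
LHS = 4³ + 5³ = 189
RHS = (4 + 5)(4² - 4·5 + 5²) = 189

LHS = RHS: the two sides agree.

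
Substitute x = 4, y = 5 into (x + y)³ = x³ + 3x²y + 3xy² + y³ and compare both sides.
LHS = (4 + 5)³ = 729
RHS = 4³ + 3·4²·5 + 3·4·5² + 5³ = 729

LHS = RHS: the two sides agree.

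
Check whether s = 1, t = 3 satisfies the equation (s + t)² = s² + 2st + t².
Holds

Substituting s = 1, t = 3:

LHS = (1 + 3)² = 16
RHS = 1² + 2·1·3 + 3² = 16

LHS = RHS, so the equation holds at this point.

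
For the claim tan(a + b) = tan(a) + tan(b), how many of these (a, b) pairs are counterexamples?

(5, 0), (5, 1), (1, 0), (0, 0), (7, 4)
2

Testing each pair:
(5, 0): LHS = tan(5) ≈ -3.381, RHS = tan(5) ≈ -3.381 → satisfies claim
(5, 1): LHS = tan(6) ≈ -0.291, RHS = tan(5) + tan(1) ≈ -1.823 → counterexample
(1, 0): LHS = tan(1) ≈ 1.557, RHS = tan(1) ≈ 1.557 → satisfies claim
(0, 0): LHS = 0, RHS = 0 → satisfies claim
(7, 4): LHS = tan(11) ≈ -226, RHS = tan(7) + tan(4) ≈ 2.029 → counterexample

That makes 2 counterexamples.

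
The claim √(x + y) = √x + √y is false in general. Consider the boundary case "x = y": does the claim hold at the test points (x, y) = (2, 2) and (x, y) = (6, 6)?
No, fails at both test points

At (2, 2): LHS = 2 ≠ RHS = 2·√(2) ≈ 2.828
At (6, 6): LHS = 2·√(3) ≈ 3.464 ≠ RHS = 2·√(6) ≈ 4.899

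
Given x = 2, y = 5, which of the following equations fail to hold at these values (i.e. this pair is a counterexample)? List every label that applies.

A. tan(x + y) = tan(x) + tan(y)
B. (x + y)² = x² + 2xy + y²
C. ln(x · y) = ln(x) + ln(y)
Evaluating each claim at the given values:
A. LHS = tan(7) ≈ 0.8714, RHS = tan(5) + tan(2) ≈ -5.566 → fails here (LHS ≠ RHS)
B. LHS = 49, RHS = 49 → holds here (LHS = RHS)
C. LHS = ln(10) ≈ 2.303, RHS = ln(2) + ln(5) ≈ 2.303 → holds here (LHS = RHS)

Answer: A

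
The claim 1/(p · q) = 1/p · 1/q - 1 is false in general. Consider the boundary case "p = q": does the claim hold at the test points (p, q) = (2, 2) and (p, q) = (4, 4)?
At (2, 2): LHS = 1/4 ≠ RHS = -3/4
At (4, 4): LHS = 1/16 ≠ RHS = -15/16

Answer: No, fails at both test points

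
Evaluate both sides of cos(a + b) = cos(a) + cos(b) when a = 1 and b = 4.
LHS = cos(1 + 4) = cos(5) ≈ 0.2837
RHS = cos(1) + cos(4) ≈ -0.1133

LHS ≠ RHS (they differ by about 0.397), so the equation does not hold here.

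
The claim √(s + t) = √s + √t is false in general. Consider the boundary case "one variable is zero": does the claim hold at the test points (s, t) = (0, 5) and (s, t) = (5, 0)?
At (0, 5): LHS = √(5) ≈ 2.236, RHS = √(5) ≈ 2.236 → equal
At (5, 0): LHS = √(5) ≈ 2.236, RHS = √(5) ≈ 2.236 → equal

So the claim does hold at both of these boundary points, even though it is not an identity.

Answer: Yes, holds at both test points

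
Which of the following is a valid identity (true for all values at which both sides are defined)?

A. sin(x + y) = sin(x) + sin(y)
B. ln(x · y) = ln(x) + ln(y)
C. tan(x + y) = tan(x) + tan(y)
A: fails at (2, 4) — LHS = sin(6) ≈ -0.2794, RHS = sin(4) + sin(2) ≈ 0.1525.
B: holds — e.g. at (4, 4), both sides equal ln(16) ≈ 2.773.
C: fails at (6, 7) — LHS = tan(13) ≈ 0.463, RHS = tan(6) + tan(7) ≈ 0.5804.

Answer: B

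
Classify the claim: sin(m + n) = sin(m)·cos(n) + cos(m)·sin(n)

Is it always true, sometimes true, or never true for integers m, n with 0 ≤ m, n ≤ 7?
The identity holds for every pair in the range. For instance at (m, n) = (1, 0): both sides equal sin(1) ≈ 0.8415.

Answer: Always true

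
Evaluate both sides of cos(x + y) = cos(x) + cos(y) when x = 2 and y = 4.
LHS = cos(2 + 4) = cos(6) ≈ 0.9602
RHS = cos(2) + cos(4) ≈ -1.07

LHS ≠ RHS (they differ by about 2.03), so the equation does not hold here.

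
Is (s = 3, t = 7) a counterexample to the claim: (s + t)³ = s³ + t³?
Yes

Substituting s = 3, t = 7:
LHS = (3 + 7)³ = 1000
RHS = 3³ + 7³ = 370

Since LHS ≠ RHS, this pair disproves the claim.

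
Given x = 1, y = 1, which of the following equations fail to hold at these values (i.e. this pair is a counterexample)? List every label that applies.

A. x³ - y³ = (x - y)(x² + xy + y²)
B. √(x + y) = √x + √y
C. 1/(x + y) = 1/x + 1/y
B, C

Evaluating each claim at the given values:
A. LHS = 0, RHS = 0 → holds here (LHS = RHS)
B. LHS = √(2) ≈ 1.414, RHS = 2 → fails here (LHS ≠ RHS)
C. LHS = 1/2, RHS = 2 → fails here (LHS ≠ RHS)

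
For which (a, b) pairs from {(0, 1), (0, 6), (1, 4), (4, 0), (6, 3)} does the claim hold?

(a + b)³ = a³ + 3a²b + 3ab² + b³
Testing each pair:
(0, 1): LHS = 1, RHS = 1 → holds
(0, 6): LHS = 216, RHS = 216 → holds
(1, 4): LHS = 125, RHS = 125 → holds
(4, 0): LHS = 64, RHS = 64 → holds
(6, 3): LHS = 729, RHS = 729 → holds

Every pair satisfies the claim.

Answer: All pairs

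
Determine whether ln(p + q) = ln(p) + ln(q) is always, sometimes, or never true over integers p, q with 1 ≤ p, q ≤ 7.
Sometimes true

It holds at (p, q) = (2, 2) (both sides equal ln(4) ≈ 1.386), but fails at (p, q) = (5, 7) (LHS = ln(12) ≈ 2.485, RHS = ln(5) + ln(7) ≈ 3.555).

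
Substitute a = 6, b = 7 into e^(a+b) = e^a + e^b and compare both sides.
LHS = e^(6+7) = e^13 ≈ 442413.4
RHS = e^6 + e^7 ≈ 1500

LHS ≠ RHS (they differ by about 440913.3), so the equation does not hold here.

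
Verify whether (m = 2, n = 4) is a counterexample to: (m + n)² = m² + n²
Yes

Substituting m = 2, n = 4:
LHS = (2 + 4)² = 36
RHS = 2² + 4² = 20

Since LHS ≠ RHS, this pair disproves the claim.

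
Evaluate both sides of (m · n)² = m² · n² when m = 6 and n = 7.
LHS = (6 · 7)² = 1764
RHS = 6² · 7² = 1764

LHS = RHS: the two sides agree.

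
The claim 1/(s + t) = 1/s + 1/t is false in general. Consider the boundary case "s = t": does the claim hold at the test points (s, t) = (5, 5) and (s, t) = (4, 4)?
At (5, 5): LHS = 1/10 ≠ RHS = 2/5
At (4, 4): LHS = 1/8 ≠ RHS = 1/2

Answer: No, fails at both test points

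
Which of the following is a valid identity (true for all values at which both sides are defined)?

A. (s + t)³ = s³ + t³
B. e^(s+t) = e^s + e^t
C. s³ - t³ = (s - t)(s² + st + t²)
C

A: fails at (1, 2) — LHS = 27, RHS = 9.
B: fails at (1, 2) — LHS = e^3 ≈ 20.09, RHS = e + e^2 ≈ 10.11.
C: holds — e.g. at (5, 8), both sides equal -387.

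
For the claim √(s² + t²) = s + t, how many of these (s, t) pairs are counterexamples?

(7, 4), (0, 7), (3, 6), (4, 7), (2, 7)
Testing each pair:
(7, 4): LHS = √(65) ≈ 8.062, RHS = 11 → counterexample
(0, 7): LHS = 7, RHS = 7 → satisfies claim
(3, 6): LHS = 3·√(5) ≈ 6.708, RHS = 9 → counterexample
(4, 7): LHS = √(65) ≈ 8.062, RHS = 11 → counterexample
(2, 7): LHS = √(53) ≈ 7.28, RHS = 9 → counterexample

That makes 4 counterexamples.

Answer: 4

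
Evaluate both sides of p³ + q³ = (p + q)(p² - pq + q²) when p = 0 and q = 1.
LHS = 0³ + 1³ = 1
RHS = (0 + 1)(0² - 0·1 + 1²) = 1

LHS = RHS: the two sides agree.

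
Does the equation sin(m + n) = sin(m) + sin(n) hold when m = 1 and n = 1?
Substituting m = 1, n = 1:

LHS = sin(1 + 1) = sin(2) ≈ 0.9093
RHS = sin(1) + sin(1) = 2·sin(1) ≈ 1.683

LHS ≠ RHS, so the equation does not hold at this point.

Answer: Fails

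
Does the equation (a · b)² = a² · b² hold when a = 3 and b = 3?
Substituting a = 3, b = 3:

LHS = (3 · 3)² = 81
RHS = 3² · 3² = 81

LHS = RHS, so the equation holds at this point.

Answer: Holds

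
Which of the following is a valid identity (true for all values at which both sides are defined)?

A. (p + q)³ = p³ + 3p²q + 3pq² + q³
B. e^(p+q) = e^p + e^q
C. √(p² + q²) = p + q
A: holds — e.g. at (4, 6), both sides equal 1000.
B: fails at (4, 4) — LHS = e^8 ≈ 2981, RHS = 2·e^4 ≈ 109.2.
C: fails at (2, 2) — LHS = 2·√(2) ≈ 2.828, RHS = 4.

Answer: A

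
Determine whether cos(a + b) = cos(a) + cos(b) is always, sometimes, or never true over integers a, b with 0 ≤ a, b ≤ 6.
Never true

The claim fails for every pair in the range. For instance at (a, b) = (0, 6): LHS = cos(6) ≈ 0.9602, RHS = cos(6) + 1 ≈ 1.96.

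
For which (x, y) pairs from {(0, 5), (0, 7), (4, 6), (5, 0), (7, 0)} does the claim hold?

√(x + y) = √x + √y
(0, 5), (0, 7), (5, 0), (7, 0)

Testing each pair:
(0, 5): LHS = √(5) ≈ 2.236, RHS = √(5) ≈ 2.236 → holds
(0, 7): LHS = √(7) ≈ 2.646, RHS = √(7) ≈ 2.646 → holds
(4, 6): LHS = √(10) ≈ 3.162, RHS = 2 + √(6) ≈ 4.449 → fails
(5, 0): LHS = √(5) ≈ 2.236, RHS = √(5) ≈ 2.236 → holds
(7, 0): LHS = √(7) ≈ 2.646, RHS = √(7) ≈ 2.646 → holds

4 of 5 pairs satisfy the claim.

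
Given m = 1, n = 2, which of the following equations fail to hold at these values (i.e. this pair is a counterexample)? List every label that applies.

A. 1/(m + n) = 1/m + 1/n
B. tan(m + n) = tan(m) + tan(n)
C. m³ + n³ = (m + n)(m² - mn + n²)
Evaluating each claim at the given values:
A. LHS = 1/3, RHS = 3/2 → fails here (LHS ≠ RHS)
B. LHS = tan(3) ≈ -0.1425, RHS = tan(2) + tan(1) ≈ -0.6276 → fails here (LHS ≠ RHS)
C. LHS = 9, RHS = 9 → holds here (LHS = RHS)

Answer: A, B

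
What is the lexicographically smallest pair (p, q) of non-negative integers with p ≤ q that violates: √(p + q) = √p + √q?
(p, q) = (1, 1)

At (0, 2): both sides equal √(2) ≈ 1.414, so it holds there.

Substituting (1, 1) into the claim:
LHS = √(1 + 1) = √(2) ≈ 1.414
RHS = √1 + √1 = 2

Since LHS ≠ RHS, this pair disproves the claim, and no lexicographically smaller pair (p ≤ q, non-negative integers) does.

For instance (6, 7) is also a counterexample (LHS = √(13) ≈ 3.606, RHS = √(6) + √(7) ≈ 5.095), but it's lexicographically larger.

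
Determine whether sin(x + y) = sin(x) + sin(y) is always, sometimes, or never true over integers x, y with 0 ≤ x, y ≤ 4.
It holds at (x, y) = (1, 0) (both sides equal sin(1) ≈ 0.8415), but fails at (x, y) = (2, 1) (LHS = sin(3) ≈ 0.1411, RHS = sin(1) + sin(2) ≈ 1.751).

Answer: Sometimes true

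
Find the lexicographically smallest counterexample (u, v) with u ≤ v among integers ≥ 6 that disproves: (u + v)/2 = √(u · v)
(u, v) = (6, 7)

Substituting (6, 7) into the claim:
LHS = (6 + 7)/2 = 13/2
RHS = √(6 · 7) = √(42) ≈ 6.481

Since LHS ≠ RHS, this pair disproves the claim, and no lexicographically smaller pair (u ≤ v, integers ≥ 6) does.

For instance (7, 10) is also a counterexample (LHS = 17/2, RHS = √(70) ≈ 8.367), but it's lexicographically larger.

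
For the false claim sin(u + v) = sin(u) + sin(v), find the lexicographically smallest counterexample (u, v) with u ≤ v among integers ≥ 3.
(u, v) = (3, 3)

Substituting (3, 3) into the claim:
LHS = sin(3 + 3) = sin(6) ≈ -0.2794
RHS = sin(3) + sin(3) = 2·sin(3) ≈ 0.2822

Since LHS ≠ RHS, this pair disproves the claim, and no lexicographically smaller pair (u ≤ v, integers ≥ 3) does.

For instance (3, 7) is also a counterexample (LHS = sin(10) ≈ -0.544, RHS = sin(3) + sin(7) ≈ 0.7981), but it's lexicographically larger.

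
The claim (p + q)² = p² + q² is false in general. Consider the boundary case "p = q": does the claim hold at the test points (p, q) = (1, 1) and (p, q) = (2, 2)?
At (1, 1): LHS = 4 ≠ RHS = 2
At (2, 2): LHS = 16 ≠ RHS = 8

Answer: No, fails at both test points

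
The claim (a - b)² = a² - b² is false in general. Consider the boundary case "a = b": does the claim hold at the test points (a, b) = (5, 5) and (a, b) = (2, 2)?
Yes, holds at both test points

At (5, 5): LHS = 0, RHS = 0 → equal
At (2, 2): LHS = 0, RHS = 0 → equal

So the claim does hold at both of these boundary points, even though it is not an identity.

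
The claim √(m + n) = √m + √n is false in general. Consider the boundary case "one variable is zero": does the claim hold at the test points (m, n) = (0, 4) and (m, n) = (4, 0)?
Yes, holds at both test points

At (0, 4): LHS = 2, RHS = 2 → equal
At (4, 0): LHS = 2, RHS = 2 → equal

So the claim does hold at both of these boundary points, even though it is not an identity.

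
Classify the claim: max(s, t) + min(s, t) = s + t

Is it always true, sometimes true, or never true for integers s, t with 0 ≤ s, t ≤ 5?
Always true

The identity holds for every pair in the range. For instance at (s, t) = (0, 4): both sides equal 4.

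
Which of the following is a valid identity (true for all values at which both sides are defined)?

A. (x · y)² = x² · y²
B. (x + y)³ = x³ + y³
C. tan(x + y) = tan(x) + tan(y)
A

A: holds — e.g. at (4, 6), both sides equal 576.
B: fails at (1, 2) — LHS = 27, RHS = 9.
C: fails at (3, 3) — LHS = tan(6) ≈ -0.291, RHS = 2·tan(3) ≈ -0.2851.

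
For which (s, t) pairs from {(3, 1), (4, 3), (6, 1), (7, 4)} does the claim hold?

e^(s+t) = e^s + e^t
Testing each pair:
(3, 1): LHS = e^4 ≈ 54.6, RHS = e + e^3 ≈ 22.8 → fails
(4, 3): LHS = e^7 ≈ 1097, RHS = e^3 + e^4 ≈ 74.68 → fails
(6, 1): LHS = e^7 ≈ 1097, RHS = e + e^6 ≈ 406.1 → fails
(7, 4): LHS = e^11 ≈ 59874.1, RHS = e^4 + e^7 ≈ 1151 → fails

No pair satisfies the claim.

Answer: None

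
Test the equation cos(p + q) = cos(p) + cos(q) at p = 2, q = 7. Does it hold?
Fails

Substituting p = 2, q = 7:

LHS = cos(2 + 7) = cos(9) ≈ -0.9111
RHS = cos(2) + cos(7) ≈ 0.3378

LHS ≠ RHS, so the equation does not hold at this point.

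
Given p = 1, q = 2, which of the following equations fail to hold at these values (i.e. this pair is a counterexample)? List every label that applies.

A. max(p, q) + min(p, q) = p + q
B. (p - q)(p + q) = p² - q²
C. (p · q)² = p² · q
Evaluating each claim at the given values:
A. LHS = 3, RHS = 3 → holds here (LHS = RHS)
B. LHS = -3, RHS = -3 → holds here (LHS = RHS)
C. LHS = 4, RHS = 2 → fails here (LHS ≠ RHS)

Answer: C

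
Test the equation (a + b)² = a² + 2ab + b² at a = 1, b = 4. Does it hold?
Holds

Substituting a = 1, b = 4:

LHS = (1 + 4)² = 25
RHS = 1² + 2·1·4 + 4² = 25

LHS = RHS, so the equation holds at this point.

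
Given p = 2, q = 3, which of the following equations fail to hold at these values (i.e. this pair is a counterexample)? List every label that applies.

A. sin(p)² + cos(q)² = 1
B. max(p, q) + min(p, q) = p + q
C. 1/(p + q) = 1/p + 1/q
Evaluating each claim at the given values:
A. LHS = sin(2)² + cos(3)² ≈ 1.807, RHS = 1 → fails here (LHS ≠ RHS)
B. LHS = 5, RHS = 5 → holds here (LHS = RHS)
C. LHS = 1/5, RHS = 5/6 → fails here (LHS ≠ RHS)

Answer: A, C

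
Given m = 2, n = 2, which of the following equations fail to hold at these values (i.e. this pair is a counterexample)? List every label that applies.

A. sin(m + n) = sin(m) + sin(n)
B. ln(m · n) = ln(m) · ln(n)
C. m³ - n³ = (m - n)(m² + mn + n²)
Evaluating each claim at the given values:
A. LHS = sin(4) ≈ -0.7568, RHS = 2·sin(2) ≈ 1.819 → fails here (LHS ≠ RHS)
B. LHS = ln(4) ≈ 1.386, RHS = ln(2)² ≈ 0.4805 → fails here (LHS ≠ RHS)
C. LHS = 0, RHS = 0 → holds here (LHS = RHS)

Answer: A, B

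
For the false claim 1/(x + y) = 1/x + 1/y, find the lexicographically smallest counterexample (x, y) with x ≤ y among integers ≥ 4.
Substituting (4, 4) into the claim:
LHS = 1/(4 + 4) = 1/8
RHS = 1/4 + 1/4 = 1/2

Since LHS ≠ RHS, this pair disproves the claim, and no lexicographically smaller pair (x ≤ y, integers ≥ 4) does.

For instance (4, 11) is also a counterexample (LHS = 1/15, RHS = 15/44), but it's lexicographically larger.

Answer: (x, y) = (4, 4)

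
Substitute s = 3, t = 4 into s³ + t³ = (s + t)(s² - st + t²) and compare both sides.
LHS = 3³ + 4³ = 91
RHS = (3 + 4)(3² - 3·4 + 4²) = 91

LHS = RHS: the two sides agree.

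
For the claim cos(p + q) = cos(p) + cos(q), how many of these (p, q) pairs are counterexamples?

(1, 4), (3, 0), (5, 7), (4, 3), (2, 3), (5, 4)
Testing each pair:
(1, 4): LHS = cos(5) ≈ 0.2837, RHS = cos(4) + cos(1) ≈ -0.1133 → counterexample
(3, 0): LHS = cos(3) ≈ -0.99, RHS = cos(3) + 1 ≈ 0.01001 → counterexample
(5, 7): LHS = cos(12) ≈ 0.8439, RHS = cos(5) + cos(7) ≈ 1.038 → counterexample
(4, 3): LHS = cos(7) ≈ 0.7539, RHS = cos(3) + cos(4) ≈ -1.644 → counterexample
(2, 3): LHS = cos(5) ≈ 0.2837, RHS = cos(3) + cos(2) ≈ -1.406 → counterexample
(5, 4): LHS = cos(9) ≈ -0.9111, RHS = cos(4) + cos(5) ≈ -0.37 → counterexample

That makes 6 counterexamples.

Answer: 6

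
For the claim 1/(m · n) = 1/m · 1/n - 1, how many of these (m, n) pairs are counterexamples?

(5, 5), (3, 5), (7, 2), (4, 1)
4

Testing each pair:
(5, 5): LHS = 1/25, RHS = -24/25 → counterexample
(3, 5): LHS = 1/15, RHS = -14/15 → counterexample
(7, 2): LHS = 1/14, RHS = -13/14 → counterexample
(4, 1): LHS = 1/4, RHS = -3/4 → counterexample

That makes 4 counterexamples.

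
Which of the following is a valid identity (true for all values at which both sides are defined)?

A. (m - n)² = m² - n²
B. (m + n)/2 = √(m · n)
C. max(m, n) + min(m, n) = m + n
C

A: fails at (4, 5) — LHS = 1, RHS = -9.
B: fails at (2, 7) — LHS = 9/2, RHS = √(14) ≈ 3.742.
C: holds — e.g. at (5, 8), both sides equal 13.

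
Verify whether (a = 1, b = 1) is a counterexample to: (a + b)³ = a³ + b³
Substituting a = 1, b = 1:
LHS = (1 + 1)³ = 8
RHS = 1³ + 1³ = 2

Since LHS ≠ RHS, this pair disproves the claim.

Answer: Yes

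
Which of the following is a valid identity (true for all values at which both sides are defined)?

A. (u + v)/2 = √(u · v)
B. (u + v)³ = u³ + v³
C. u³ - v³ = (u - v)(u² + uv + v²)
A: fails at (1, 4) — LHS = 5/2, RHS = 2.
B: fails at (3, 5) — LHS = 512, RHS = 152.
C: holds — e.g. at (3, 5), both sides equal -98.

Answer: C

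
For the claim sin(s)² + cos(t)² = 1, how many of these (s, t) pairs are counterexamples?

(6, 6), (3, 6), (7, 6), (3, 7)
Testing each pair:
(6, 6): LHS = sin(6)² + cos(6)² = 1, RHS = 1 → satisfies claim
(3, 6): LHS = sin(3)² + cos(6)² ≈ 0.9418, RHS = 1 → counterexample
(7, 6): LHS = sin(7)² + cos(6)² ≈ 1.354, RHS = 1 → counterexample
(3, 7): LHS = sin(3)² + cos(7)² ≈ 0.5883, RHS = 1 → counterexample

That makes 3 counterexamples.

Answer: 3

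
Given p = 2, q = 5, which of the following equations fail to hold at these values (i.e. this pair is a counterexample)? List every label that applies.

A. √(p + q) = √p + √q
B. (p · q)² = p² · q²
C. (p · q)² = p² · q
A, C

Evaluating each claim at the given values:
A. LHS = √(7) ≈ 2.646, RHS = √(2) + √(5) ≈ 3.65 → fails here (LHS ≠ RHS)
B. LHS = 100, RHS = 100 → holds here (LHS = RHS)
C. LHS = 100, RHS = 20 → fails here (LHS ≠ RHS)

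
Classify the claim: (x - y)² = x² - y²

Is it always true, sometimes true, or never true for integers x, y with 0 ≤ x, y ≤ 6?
It holds at (x, y) = (1, 0) (both sides equal 1), but fails at (x, y) = (5, 1) (LHS = 16, RHS = 24).

Answer: Sometimes true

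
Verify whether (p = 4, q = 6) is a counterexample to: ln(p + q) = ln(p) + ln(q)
Substituting p = 4, q = 6:
LHS = ln(4 + 6) = ln(10) ≈ 2.303
RHS = ln(4) + ln(6) ≈ 3.178

Since LHS ≠ RHS, this pair disproves the claim.

Answer: Yes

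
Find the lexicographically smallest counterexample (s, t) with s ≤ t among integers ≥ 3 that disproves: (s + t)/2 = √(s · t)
At (3, 3): both sides equal 3, so it holds there.

Substituting (3, 4) into the claim:
LHS = (3 + 4)/2 = 7/2
RHS = √(3 · 4) = 2·√(3) ≈ 3.464

Since LHS ≠ RHS, this pair disproves the claim, and no lexicographically smaller pair (s ≤ t, integers ≥ 3) does.

For instance (3, 9) is also a counterexample (LHS = 6, RHS = 3·√(3) ≈ 5.196), but it's lexicographically larger.

Answer: (s, t) = (3, 4)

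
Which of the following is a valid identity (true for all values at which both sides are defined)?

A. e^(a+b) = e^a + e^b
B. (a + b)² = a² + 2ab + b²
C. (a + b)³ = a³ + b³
B

A: fails at (2, 2) — LHS = e^4 ≈ 54.6, RHS = 2·e^2 ≈ 14.78.
B: holds — e.g. at (1, 1), both sides equal 4.
C: fails at (2, 5) — LHS = 343, RHS = 133.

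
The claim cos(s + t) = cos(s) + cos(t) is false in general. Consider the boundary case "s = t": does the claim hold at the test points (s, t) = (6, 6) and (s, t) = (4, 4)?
At (6, 6): LHS = cos(12) ≈ 0.8439 ≠ RHS = 2·cos(6) ≈ 1.92
At (4, 4): LHS = cos(8) ≈ -0.1455 ≠ RHS = 2·cos(4) ≈ -1.307

Answer: No, fails at both test points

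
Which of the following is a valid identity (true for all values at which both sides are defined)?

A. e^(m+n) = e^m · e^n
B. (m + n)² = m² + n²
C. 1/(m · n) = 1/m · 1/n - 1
A

A: holds — e.g. at (5, 8), both sides equal e^13 ≈ 442413.4.
B: fails at (2, 7) — LHS = 81, RHS = 53.
C: fails at (1, 3) — LHS = 1/3, RHS = -2/3.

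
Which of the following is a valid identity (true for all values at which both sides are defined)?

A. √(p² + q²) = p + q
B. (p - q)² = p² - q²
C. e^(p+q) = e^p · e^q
C

A: fails at (2, 5) — LHS = √(29) ≈ 5.385, RHS = 7.
B: fails at (6, 7) — LHS = 1, RHS = -13.
C: holds — e.g. at (2, 7), both sides equal e^9 ≈ 8103.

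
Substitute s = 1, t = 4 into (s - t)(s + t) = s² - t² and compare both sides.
LHS = (1 - 4)(1 + 4) = -15
RHS = 1² - 4² = -15

LHS = RHS: the two sides agree.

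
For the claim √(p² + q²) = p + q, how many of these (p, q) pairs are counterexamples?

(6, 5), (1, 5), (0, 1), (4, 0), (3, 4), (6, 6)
4

Testing each pair:
(6, 5): LHS = √(61) ≈ 7.81, RHS = 11 → counterexample
(1, 5): LHS = √(26) ≈ 5.099, RHS = 6 → counterexample
(0, 1): LHS = 1, RHS = 1 → satisfies claim
(4, 0): LHS = 4, RHS = 4 → satisfies claim
(3, 4): LHS = 5, RHS = 7 → counterexample
(6, 6): LHS = 6·√(2) ≈ 8.485, RHS = 12 → counterexample

That makes 4 counterexamples.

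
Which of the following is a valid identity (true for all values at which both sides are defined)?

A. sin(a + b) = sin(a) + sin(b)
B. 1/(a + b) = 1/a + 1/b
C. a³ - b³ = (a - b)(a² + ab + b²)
C

A: fails at (4, 6) — LHS = sin(10) ≈ -0.544, RHS = sin(4) + sin(6) ≈ -1.036.
B: fails at (1, 3) — LHS = 1/4, RHS = 4/3.
C: holds — e.g. at (4, 5), both sides equal -61.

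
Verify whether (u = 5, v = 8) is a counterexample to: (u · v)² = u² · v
Yes

Substituting u = 5, v = 8:
LHS = (5 · 8)² = 1600
RHS = 5² · 8 = 200

Since LHS ≠ RHS, this pair disproves the claim.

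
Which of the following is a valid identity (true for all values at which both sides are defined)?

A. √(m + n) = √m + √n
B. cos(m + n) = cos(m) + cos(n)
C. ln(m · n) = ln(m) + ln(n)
A: fails at (6, 7) — LHS = √(13) ≈ 3.606, RHS = √(6) + √(7) ≈ 5.095.
B: fails at (4, 4) — LHS = cos(8) ≈ -0.1455, RHS = 2·cos(4) ≈ -1.307.
C: holds — e.g. at (5, 8), both sides equal ln(40) ≈ 3.689.

Answer: C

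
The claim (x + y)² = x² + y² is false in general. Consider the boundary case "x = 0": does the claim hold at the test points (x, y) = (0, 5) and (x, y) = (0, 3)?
At (0, 5): LHS = 25, RHS = 25 → equal
At (0, 3): LHS = 9, RHS = 9 → equal

So the claim does hold at both of these boundary points, even though it is not an identity.

Answer: Yes, holds at both test points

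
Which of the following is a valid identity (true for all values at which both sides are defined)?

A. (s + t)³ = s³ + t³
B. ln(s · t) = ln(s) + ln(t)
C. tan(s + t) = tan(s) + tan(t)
A: fails at (3, 3) — LHS = 216, RHS = 54.
B: holds — e.g. at (1, 4), both sides equal ln(4) ≈ 1.386.
C: fails at (4, 6) — LHS = tan(10) ≈ 0.6484, RHS = tan(6) + tan(4) ≈ 0.8668.

Answer: B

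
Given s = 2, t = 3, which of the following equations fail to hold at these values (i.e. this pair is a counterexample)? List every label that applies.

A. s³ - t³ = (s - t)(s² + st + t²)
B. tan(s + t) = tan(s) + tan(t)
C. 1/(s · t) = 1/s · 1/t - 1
Evaluating each claim at the given values:
A. LHS = -19, RHS = -19 → holds here (LHS = RHS)
B. LHS = tan(5) ≈ -3.381, RHS = tan(2) + tan(3) ≈ -2.328 → fails here (LHS ≠ RHS)
C. LHS = 1/6, RHS = -5/6 → fails here (LHS ≠ RHS)

Answer: B, C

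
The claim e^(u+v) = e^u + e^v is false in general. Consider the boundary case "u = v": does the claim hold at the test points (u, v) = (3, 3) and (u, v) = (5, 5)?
At (3, 3): LHS = e^6 ≈ 403.4 ≠ RHS = 2·e^3 ≈ 40.17
At (5, 5): LHS = e^10 ≈ 22026.5 ≠ RHS = 2·e^5 ≈ 296.8

Answer: No, fails at both test points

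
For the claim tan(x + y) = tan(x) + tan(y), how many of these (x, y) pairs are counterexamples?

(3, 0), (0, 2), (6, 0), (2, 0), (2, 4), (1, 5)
Testing each pair:
(3, 0): LHS = tan(3) ≈ -0.1425, RHS = tan(3) ≈ -0.1425 → satisfies claim
(0, 2): LHS = tan(2) ≈ -2.185, RHS = tan(2) ≈ -2.185 → satisfies claim
(6, 0): LHS = tan(6) ≈ -0.291, RHS = tan(6) ≈ -0.291 → satisfies claim
(2, 0): LHS = tan(2) ≈ -2.185, RHS = tan(2) ≈ -2.185 → satisfies claim
(2, 4): LHS = tan(6) ≈ -0.291, RHS = tan(2) + tan(4) ≈ -1.027 → counterexample
(1, 5): LHS = tan(6) ≈ -0.291, RHS = tan(5) + tan(1) ≈ -1.823 → counterexample

That makes 2 counterexamples.

Answer: 2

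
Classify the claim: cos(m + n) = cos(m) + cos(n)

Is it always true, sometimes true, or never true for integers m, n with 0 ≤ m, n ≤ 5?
The claim fails for every pair in the range. For instance at (m, n) = (1, 3): LHS = cos(4) ≈ -0.6536, RHS = cos(3) + cos(1) ≈ -0.4497.

Answer: Never true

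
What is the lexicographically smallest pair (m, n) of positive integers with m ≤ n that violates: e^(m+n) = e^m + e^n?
Substituting (1, 1) into the claim:
LHS = e^(1+1) = e^2 ≈ 7.389
RHS = e^1 + e^1 = 2·e ≈ 5.437

Since LHS ≠ RHS, this pair disproves the claim, and no lexicographically smaller pair (m ≤ n, positive integers) does.

For instance (1, 3) is also a counterexample (LHS = e^4 ≈ 54.6, RHS = e + e^3 ≈ 22.8), but it's lexicographically larger.

Answer: (m, n) = (1, 1)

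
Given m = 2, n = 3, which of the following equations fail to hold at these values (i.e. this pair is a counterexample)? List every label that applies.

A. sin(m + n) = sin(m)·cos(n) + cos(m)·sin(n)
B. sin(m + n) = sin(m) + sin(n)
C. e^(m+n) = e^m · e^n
Evaluating each claim at the given values:
A. LHS = sin(5) ≈ -0.9589, RHS = sin(2)·cos(3) + sin(3)·cos(2) ≈ -0.9589 → holds here (LHS = RHS)
B. LHS = sin(5) ≈ -0.9589, RHS = sin(3) + sin(2) ≈ 1.05 → fails here (LHS ≠ RHS)
C. LHS = e^5 ≈ 148.4, RHS = e^5 ≈ 148.4 → holds here (LHS = RHS)

Answer: B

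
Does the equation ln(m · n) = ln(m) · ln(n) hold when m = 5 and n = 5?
Substituting m = 5, n = 5:

LHS = ln(5 · 5) = ln(25) ≈ 3.219
RHS = ln(5) · ln(5) = ln(5)² ≈ 2.59

LHS ≠ RHS, so the equation does not hold at this point.

Answer: Fails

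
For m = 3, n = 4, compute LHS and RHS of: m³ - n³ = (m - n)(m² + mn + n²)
LHS = 3³ - 4³ = -37
RHS = (3 - 4)(3² + 3·4 + 4²) = -37

LHS = RHS: the two sides agree.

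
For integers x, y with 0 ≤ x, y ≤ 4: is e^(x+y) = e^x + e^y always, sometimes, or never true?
Never true

The claim fails for every pair in the range. For instance at (x, y) = (2, 1): LHS = e^3 ≈ 20.09, RHS = e + e^2 ≈ 10.11.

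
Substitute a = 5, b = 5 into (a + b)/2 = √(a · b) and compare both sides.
LHS = (5 + 5)/2 = 5
RHS = √(5 · 5) = 5

LHS = RHS: the two sides agree.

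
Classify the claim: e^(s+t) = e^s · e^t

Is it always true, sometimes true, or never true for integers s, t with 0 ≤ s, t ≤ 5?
The identity holds for every pair in the range. For instance at (s, t) = (4, 5): both sides equal e^9 ≈ 8103.

Answer: Always true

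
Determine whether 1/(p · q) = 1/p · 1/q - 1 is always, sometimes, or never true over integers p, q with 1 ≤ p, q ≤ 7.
The claim fails for every pair in the range. For instance at (p, q) = (1, 1): LHS = 1, RHS = 0.

Answer: Never true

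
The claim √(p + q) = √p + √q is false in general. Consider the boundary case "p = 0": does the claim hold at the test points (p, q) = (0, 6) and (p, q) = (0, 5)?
Yes, holds at both test points

At (0, 6): LHS = √(6) ≈ 2.449, RHS = √(6) ≈ 2.449 → equal
At (0, 5): LHS = √(5) ≈ 2.236, RHS = √(5) ≈ 2.236 → equal

So the claim does hold at both of these boundary points, even though it is not an identity.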